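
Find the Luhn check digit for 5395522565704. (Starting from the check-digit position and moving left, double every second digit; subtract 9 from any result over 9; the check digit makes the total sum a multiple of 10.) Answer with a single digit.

Partial digits right→left: 4 0 7 5 6 5 2 2 5 5 9 3 5
Double every second digit counting from the check-digit position (so the 1st, 3rd, 5th, ... of the partial from the right).
  doubled (with −9 where >9): 8 5 3 4 1 9 1 → sum 31
  kept as-is: 0 5 5 2 5 3 → sum 20
Total = 31 + 20 = 51.
Check digit = (10 − (51 mod 10)) mod 10 = 9.

9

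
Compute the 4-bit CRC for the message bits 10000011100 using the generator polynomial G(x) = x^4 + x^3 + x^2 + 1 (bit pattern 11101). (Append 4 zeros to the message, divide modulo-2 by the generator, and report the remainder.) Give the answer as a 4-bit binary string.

Append 4 zeros: 100000111000000. Divide by 11101 (XOR where the leading bit is 1):
  pos 0: 10000 XOR 11101 = 01101
  pos 1: 11010 XOR 11101 = 00111
  pos 3: 11111 XOR 11101 = 00010
  pos 6: 10100 XOR 11101 = 01001
  pos 7: 10010 XOR 11101 = 01111
  pos 8: 11110 XOR 11101 = 00011
Remainder (last 4 bits) = 1100. This is the CRC / FCS.

1100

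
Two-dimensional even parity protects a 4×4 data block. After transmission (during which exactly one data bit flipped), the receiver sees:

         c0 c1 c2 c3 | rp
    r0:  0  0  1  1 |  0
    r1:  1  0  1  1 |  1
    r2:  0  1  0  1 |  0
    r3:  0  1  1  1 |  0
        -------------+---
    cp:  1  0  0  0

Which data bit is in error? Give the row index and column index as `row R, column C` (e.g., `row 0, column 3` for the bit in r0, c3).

Recompute each row's even parity and compare to rp:
  r0: data parity 0, sent rp 0 → ok
  r1: data parity 1, sent rp 1 → ok
  r2: data parity 0, sent rp 0 → ok
  r3: data parity 1, sent rp 0 → mismatch
Recompute each column's even parity and compare to cp:
  c0: data parity 1, sent cp 1 → ok
  c1: data parity 0, sent cp 0 → ok
  c2: data parity 1, sent cp 0 → mismatch
  c3: data parity 0, sent cp 0 → ok
Exactly one row (r3) and one column (c2) fail → the flipped bit is at their intersection.

row 3, column 2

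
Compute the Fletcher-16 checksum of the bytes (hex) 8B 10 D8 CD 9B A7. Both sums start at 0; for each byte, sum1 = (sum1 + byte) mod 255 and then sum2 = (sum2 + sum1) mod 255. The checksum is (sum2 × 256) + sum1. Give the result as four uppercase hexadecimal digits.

4185

Running sums (mod 255):
  after byte 0 (8B): sum1=139, sum2=139
  after byte 1 (10): sum1=155, sum2=39
  after byte 2 (D8): sum1=116, sum2=155
  after byte 3 (CD): sum1=66, sum2=221
  after byte 4 (9B): sum1=221, sum2=187
  after byte 5 (A7): sum1=133, sum2=65
Checksum = sum2·256 + sum1 = 65·256 + 133 = 16773 = 0x4185.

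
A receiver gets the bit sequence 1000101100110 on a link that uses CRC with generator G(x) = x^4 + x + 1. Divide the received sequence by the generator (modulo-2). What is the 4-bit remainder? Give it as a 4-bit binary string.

Modulo-2 division of 1000101100110 by 10011:
  pos 0: 10001 XOR 10011 = 00010
  pos 3: 10011 XOR 10011 = 00000
Remainder = 0110 (nonzero — an error is detected).

0110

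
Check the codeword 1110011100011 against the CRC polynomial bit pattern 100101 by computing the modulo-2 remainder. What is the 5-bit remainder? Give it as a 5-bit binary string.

Modulo-2 division of 1110011100011 by 100101:
  pos 0: 111001 XOR 100101 = 011100
  pos 1: 111001 XOR 100101 = 011100
  pos 2: 111001 XOR 100101 = 011100
  pos 3: 111000 XOR 100101 = 011101
  pos 4: 111010 XOR 100101 = 011111
  pos 5: 111110 XOR 100101 = 011011
  pos 6: 110111 XOR 100101 = 010010
  pos 7: 100101 XOR 100101 = 000000
Remainder = 00000 (zero — the frame passes the CRC check).

00000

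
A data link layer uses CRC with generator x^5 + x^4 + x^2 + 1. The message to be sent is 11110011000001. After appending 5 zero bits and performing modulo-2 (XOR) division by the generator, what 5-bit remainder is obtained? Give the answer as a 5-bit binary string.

01000

Append 5 zeros: 1111001100000100000. Divide by 110101 (XOR where the leading bit is 1):
  pos 0: 111100 XOR 110101 = 001001
  pos 2: 100111 XOR 110101 = 010010
  pos 3: 100100 XOR 110101 = 010001
  pos 4: 100010 XOR 110101 = 010111
  pos 5: 101110 XOR 110101 = 011011
  pos 6: 110110 XOR 110101 = 000011
  pos 10: 110100 XOR 110101 = 000001
Remainder (last 5 bits) = 01000. This is the CRC / FCS.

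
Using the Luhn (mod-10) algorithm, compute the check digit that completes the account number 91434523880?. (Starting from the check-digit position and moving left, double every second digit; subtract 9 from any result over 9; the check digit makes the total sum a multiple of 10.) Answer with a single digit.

4

Partial digits right→left: 0 8 8 3 2 5 4 3 4 1 9
Double every second digit counting from the check-digit position (so the 1st, 3rd, 5th, ... of the partial from the right).
  doubled (with −9 where >9): 0 7 4 8 8 9 → sum 36
  kept as-is: 8 3 5 3 1 → sum 20
Total = 36 + 20 = 56.
Check digit = (10 − (56 mod 10)) mod 10 = 4.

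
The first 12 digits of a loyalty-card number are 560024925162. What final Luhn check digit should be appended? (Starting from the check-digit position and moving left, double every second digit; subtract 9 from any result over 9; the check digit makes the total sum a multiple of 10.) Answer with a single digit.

2

Partial digits right→left: 2 6 1 5 2 9 4 2 0 0 6 5
Double every second digit counting from the check-digit position (so the 1st, 3rd, 5th, ... of the partial from the right).
  doubled (with −9 where >9): 4 2 4 8 0 3 → sum 21
  kept as-is: 6 5 9 2 0 5 → sum 27
Total = 21 + 27 = 48.
Check digit = (10 − (48 mod 10)) mod 10 = 2.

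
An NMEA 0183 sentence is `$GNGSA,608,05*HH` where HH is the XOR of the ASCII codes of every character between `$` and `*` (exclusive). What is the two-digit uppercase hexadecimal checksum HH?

XOR the ASCII codes of the payload characters:
  'G' = 0x47 → acc = 0x47
  'N' = 0x4E → acc = 0x09
  'G' = 0x47 → acc = 0x4E
  'S' = 0x53 → acc = 0x1D
  'A' = 0x41 → acc = 0x5C
  ',' = 0x2C → acc = 0x70
  '6' = 0x36 → acc = 0x46
  '0' = 0x30 → acc = 0x76
  '8' = 0x38 → acc = 0x4E
  ',' = 0x2C → acc = 0x62
  '0' = 0x30 → acc = 0x52
  '5' = 0x35 → acc = 0x67
Checksum = 0x67.

67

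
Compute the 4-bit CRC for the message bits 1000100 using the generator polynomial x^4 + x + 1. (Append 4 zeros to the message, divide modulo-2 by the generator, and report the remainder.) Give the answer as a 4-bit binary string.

Append 4 zeros: 10001000000. Divide by 10011 (XOR where the leading bit is 1):
  pos 0: 10001 XOR 10011 = 00010
  pos 3: 10000 XOR 10011 = 00011
  pos 6: 11000 XOR 10011 = 01011
Remainder (last 4 bits) = 1011. This is the CRC / FCS.

1011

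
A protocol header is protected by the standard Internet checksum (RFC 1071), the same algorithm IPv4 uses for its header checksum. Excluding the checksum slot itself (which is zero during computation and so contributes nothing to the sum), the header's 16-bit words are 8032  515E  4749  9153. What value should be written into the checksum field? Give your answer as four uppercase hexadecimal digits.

One's-complement addition (fold any carry out of bit 15 back into bit 0):
  0x8032 + 0x515E = 0x0D190
  0xD190 + 0x4749 = 0x118D9 → wrap carry → 0x18DA
  0x18DA + 0x9153 = 0x0AA2D
One's-complement sum = 0xAA2D.
Checksum = ~0xAA2D & 0xFFFF = 0x55D2.

55D2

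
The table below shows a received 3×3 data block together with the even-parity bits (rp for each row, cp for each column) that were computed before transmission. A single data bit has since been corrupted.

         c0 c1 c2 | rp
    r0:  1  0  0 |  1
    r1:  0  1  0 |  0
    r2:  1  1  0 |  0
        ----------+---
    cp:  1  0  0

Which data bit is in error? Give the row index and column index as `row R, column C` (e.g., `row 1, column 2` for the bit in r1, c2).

Recompute each row's even parity and compare to rp:
  r0: data parity 1, sent rp 1 → ok
  r1: data parity 1, sent rp 0 → mismatch
  r2: data parity 0, sent rp 0 → ok
Recompute each column's even parity and compare to cp:
  c0: data parity 0, sent cp 1 → mismatch
  c1: data parity 0, sent cp 0 → ok
  c2: data parity 0, sent cp 0 → ok
Exactly one row (r1) and one column (c0) fail → the flipped bit is at their intersection.

row 1, column 0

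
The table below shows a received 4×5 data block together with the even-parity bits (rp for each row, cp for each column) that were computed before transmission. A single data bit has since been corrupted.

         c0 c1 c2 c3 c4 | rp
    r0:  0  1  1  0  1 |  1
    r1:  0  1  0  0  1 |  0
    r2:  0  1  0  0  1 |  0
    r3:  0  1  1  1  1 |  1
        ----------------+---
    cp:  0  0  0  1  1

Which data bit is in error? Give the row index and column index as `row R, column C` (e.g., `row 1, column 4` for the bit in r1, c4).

row 3, column 4

Recompute each row's even parity and compare to rp:
  r0: data parity 1, sent rp 1 → ok
  r1: data parity 0, sent rp 0 → ok
  r2: data parity 0, sent rp 0 → ok
  r3: data parity 0, sent rp 1 → mismatch
Recompute each column's even parity and compare to cp:
  c0: data parity 0, sent cp 0 → ok
  c1: data parity 0, sent cp 0 → ok
  c2: data parity 0, sent cp 0 → ok
  c3: data parity 1, sent cp 1 → ok
  c4: data parity 0, sent cp 1 → mismatch
Exactly one row (r3) and one column (c4) fail → the flipped bit is at their intersection.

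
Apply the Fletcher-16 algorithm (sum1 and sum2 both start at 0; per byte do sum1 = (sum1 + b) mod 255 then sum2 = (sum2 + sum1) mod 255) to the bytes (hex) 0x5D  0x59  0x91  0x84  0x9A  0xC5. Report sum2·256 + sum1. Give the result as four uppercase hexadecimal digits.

Running sums (mod 255):
  after byte 0 (0x5D): sum1=93, sum2=93
  after byte 1 (0x59): sum1=182, sum2=20
  after byte 2 (0x91): sum1=72, sum2=92
  after byte 3 (0x84): sum1=204, sum2=41
  after byte 4 (0x9A): sum1=103, sum2=144
  after byte 5 (0xC5): sum1=45, sum2=189
Checksum = sum2·256 + sum1 = 189·256 + 45 = 48429 = 0xBD2D.

BD2D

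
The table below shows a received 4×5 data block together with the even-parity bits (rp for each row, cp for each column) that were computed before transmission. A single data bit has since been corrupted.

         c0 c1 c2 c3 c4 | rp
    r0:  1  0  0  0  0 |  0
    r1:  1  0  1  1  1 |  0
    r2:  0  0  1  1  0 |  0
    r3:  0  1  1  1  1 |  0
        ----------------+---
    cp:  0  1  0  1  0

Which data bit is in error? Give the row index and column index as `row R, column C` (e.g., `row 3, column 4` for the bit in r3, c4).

row 0, column 2

Recompute each row's even parity and compare to rp:
  r0: data parity 1, sent rp 0 → mismatch
  r1: data parity 0, sent rp 0 → ok
  r2: data parity 0, sent rp 0 → ok
  r3: data parity 0, sent rp 0 → ok
Recompute each column's even parity and compare to cp:
  c0: data parity 0, sent cp 0 → ok
  c1: data parity 1, sent cp 1 → ok
  c2: data parity 1, sent cp 0 → mismatch
  c3: data parity 1, sent cp 1 → ok
  c4: data parity 0, sent cp 0 → ok
Exactly one row (r0) and one column (c2) fail → the flipped bit is at their intersection.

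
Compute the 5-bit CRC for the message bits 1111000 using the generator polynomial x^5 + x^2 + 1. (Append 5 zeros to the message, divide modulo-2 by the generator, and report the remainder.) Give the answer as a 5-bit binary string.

Append 5 zeros: 111100000000. Divide by 100101 (XOR where the leading bit is 1):
  pos 0: 111100 XOR 100101 = 011001
  pos 1: 110010 XOR 100101 = 010111
  pos 2: 101110 XOR 100101 = 001011
  pos 4: 101100 XOR 100101 = 001001
  pos 6: 100100 XOR 100101 = 000001
Remainder (last 5 bits) = 00001. This is the CRC / FCS.

00001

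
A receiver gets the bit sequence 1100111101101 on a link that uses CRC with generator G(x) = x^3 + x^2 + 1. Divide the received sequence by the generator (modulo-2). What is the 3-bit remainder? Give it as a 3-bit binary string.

010

Modulo-2 division of 1100111101101 by 1101:
  pos 0: 1100 XOR 1101 = 0001
  pos 3: 1111 XOR 1101 = 0010
  pos 5: 1010 XOR 1101 = 0111
  pos 6: 1111 XOR 1101 = 0010
  pos 8: 1010 XOR 1101 = 0111
  pos 9: 1111 XOR 1101 = 0010
Remainder = 010 (nonzero — an error is detected).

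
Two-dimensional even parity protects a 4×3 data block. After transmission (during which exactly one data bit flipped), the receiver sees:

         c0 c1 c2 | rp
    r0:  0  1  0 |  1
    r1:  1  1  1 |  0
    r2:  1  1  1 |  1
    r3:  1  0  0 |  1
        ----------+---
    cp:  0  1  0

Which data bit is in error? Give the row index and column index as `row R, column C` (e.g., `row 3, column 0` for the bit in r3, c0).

Recompute each row's even parity and compare to rp:
  r0: data parity 1, sent rp 1 → ok
  r1: data parity 1, sent rp 0 → mismatch
  r2: data parity 1, sent rp 1 → ok
  r3: data parity 1, sent rp 1 → ok
Recompute each column's even parity and compare to cp:
  c0: data parity 1, sent cp 0 → mismatch
  c1: data parity 1, sent cp 1 → ok
  c2: data parity 0, sent cp 0 → ok
Exactly one row (r1) and one column (c0) fail → the flipped bit is at their intersection.

row 1, column 0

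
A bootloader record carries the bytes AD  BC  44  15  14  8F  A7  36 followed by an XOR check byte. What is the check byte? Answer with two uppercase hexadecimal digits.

4A

XOR the bytes together:
  start with 0xAD
  0xAD ⊕ 0xBC = 0x11
  0x11 ⊕ 0x44 = 0x55
  0x55 ⊕ 0x15 = 0x40
  0x40 ⊕ 0x14 = 0x54
  0x54 ⊕ 0x8F = 0xDB
  0xDB ⊕ 0xA7 = 0x7C
  0x7C ⊕ 0x36 = 0x4A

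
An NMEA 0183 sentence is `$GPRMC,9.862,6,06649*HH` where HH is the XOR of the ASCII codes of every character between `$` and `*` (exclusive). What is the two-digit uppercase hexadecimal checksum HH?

47

XOR the ASCII codes of the payload characters:
  'G' = 0x47 → acc = 0x47
  'P' = 0x50 → acc = 0x17
  'R' = 0x52 → acc = 0x45
  'M' = 0x4D → acc = 0x08
  'C' = 0x43 → acc = 0x4B
  ',' = 0x2C → acc = 0x67
  '9' = 0x39 → acc = 0x5E
  '.' = 0x2E → acc = 0x70
  '8' = 0x38 → acc = 0x48
  '6' = 0x36 → acc = 0x7E
  '2' = 0x32 → acc = 0x4C
  ',' = 0x2C → acc = 0x60
  '6' = 0x36 → acc = 0x56
  ',' = 0x2C → acc = 0x7A
  '0' = 0x30 → acc = 0x4A
  '6' = 0x36 → acc = 0x7C
  '6' = 0x36 → acc = 0x4A
  '4' = 0x34 → acc = 0x7E
  '9' = 0x39 → acc = 0x47
Checksum = 0x47.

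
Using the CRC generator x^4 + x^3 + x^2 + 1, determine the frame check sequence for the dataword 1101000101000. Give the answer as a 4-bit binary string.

Append 4 zeros: 11010001010000000. Divide by 11101 (XOR where the leading bit is 1):
  pos 0: 11010 XOR 11101 = 00111
  pos 2: 11100 XOR 11101 = 00001
  pos 6: 11010 XOR 11101 = 00111
  pos 8: 11100 XOR 11101 = 00001
  pos 12: 10000 XOR 11101 = 01101
Remainder (last 4 bits) = 1101. This is the CRC / FCS.

1101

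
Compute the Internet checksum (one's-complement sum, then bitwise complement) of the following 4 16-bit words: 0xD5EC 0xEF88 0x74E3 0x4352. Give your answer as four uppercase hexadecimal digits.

One's-complement addition (fold any carry out of bit 15 back into bit 0):
  0xD5EC + 0xEF88 = 0x1C574 → wrap carry → 0xC575
  0xC575 + 0x74E3 = 0x13A58 → wrap carry → 0x3A59
  0x3A59 + 0x4352 = 0x07DAB
One's-complement sum = 0x7DAB.
Checksum = ~0x7DAB & 0xFFFF = 0x8254.

8254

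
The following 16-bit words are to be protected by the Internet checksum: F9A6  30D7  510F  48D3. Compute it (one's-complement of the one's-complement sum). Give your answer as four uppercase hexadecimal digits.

One's-complement addition (fold any carry out of bit 15 back into bit 0):
  0xF9A6 + 0x30D7 = 0x12A7D → wrap carry → 0x2A7E
  0x2A7E + 0x510F = 0x07B8D
  0x7B8D + 0x48D3 = 0x0C460
One's-complement sum = 0xC460.
Checksum = ~0xC460 & 0xFFFF = 0x3B9F.

3B9F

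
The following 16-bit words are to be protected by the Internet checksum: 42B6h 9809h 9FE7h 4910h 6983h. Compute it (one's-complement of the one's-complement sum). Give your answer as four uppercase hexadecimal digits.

D2C4

One's-complement addition (fold any carry out of bit 15 back into bit 0):
  0x42B6 + 0x9809 = 0x0DABF
  0xDABF + 0x9FE7 = 0x17AA6 → wrap carry → 0x7AA7
  0x7AA7 + 0x4910 = 0x0C3B7
  0xC3B7 + 0x6983 = 0x12D3A → wrap carry → 0x2D3B
One's-complement sum = 0x2D3B.
Checksum = ~0x2D3B & 0xFFFF = 0xD2C4.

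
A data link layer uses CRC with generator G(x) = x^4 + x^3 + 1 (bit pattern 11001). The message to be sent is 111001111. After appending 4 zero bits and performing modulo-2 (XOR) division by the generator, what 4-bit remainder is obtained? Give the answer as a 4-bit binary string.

1110

Append 4 zeros: 1110011110000. Divide by 11001 (XOR where the leading bit is 1):
  pos 0: 11100 XOR 11001 = 00101
  pos 2: 10111 XOR 11001 = 01110
  pos 3: 11101 XOR 11001 = 00100
  pos 5: 10010 XOR 11001 = 01011
  pos 6: 10110 XOR 11001 = 01111
  pos 7: 11110 XOR 11001 = 00111
Remainder (last 4 bits) = 1110. This is the CRC / FCS.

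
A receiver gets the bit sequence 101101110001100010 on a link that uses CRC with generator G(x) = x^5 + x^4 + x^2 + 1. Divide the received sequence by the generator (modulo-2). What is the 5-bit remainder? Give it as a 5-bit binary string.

00010

Modulo-2 division of 101101110001100010 by 110101:
  pos 0: 101101 XOR 110101 = 011000
  pos 1: 110001 XOR 110101 = 000100
  pos 4: 100100 XOR 110101 = 010001
  pos 5: 100010 XOR 110101 = 010111
  pos 6: 101111 XOR 110101 = 011010
  pos 7: 110101 XOR 110101 = 000000
Remainder = 00010 (nonzero — an error is detected).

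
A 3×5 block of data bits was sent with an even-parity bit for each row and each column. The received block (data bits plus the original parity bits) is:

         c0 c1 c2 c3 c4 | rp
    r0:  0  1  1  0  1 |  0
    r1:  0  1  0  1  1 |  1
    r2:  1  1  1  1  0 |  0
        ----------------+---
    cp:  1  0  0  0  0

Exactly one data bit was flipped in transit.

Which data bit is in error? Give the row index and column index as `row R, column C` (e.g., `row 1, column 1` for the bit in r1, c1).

Recompute each row's even parity and compare to rp:
  r0: data parity 1, sent rp 0 → mismatch
  r1: data parity 1, sent rp 1 → ok
  r2: data parity 0, sent rp 0 → ok
Recompute each column's even parity and compare to cp:
  c0: data parity 1, sent cp 1 → ok
  c1: data parity 1, sent cp 0 → mismatch
  c2: data parity 0, sent cp 0 → ok
  c3: data parity 0, sent cp 0 → ok
  c4: data parity 0, sent cp 0 → ok
Exactly one row (r0) and one column (c1) fail → the flipped bit is at their intersection.

row 0, column 1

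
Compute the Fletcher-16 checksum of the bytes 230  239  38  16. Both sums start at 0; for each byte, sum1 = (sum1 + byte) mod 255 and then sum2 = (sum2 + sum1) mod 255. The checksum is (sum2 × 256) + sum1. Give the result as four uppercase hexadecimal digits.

C70D

Running sums (mod 255):
  after byte 0 (230): sum1=230, sum2=230
  after byte 1 (239): sum1=214, sum2=189
  after byte 2 (38): sum1=252, sum2=186
  after byte 3 (16): sum1=13, sum2=199
Checksum = sum2·256 + sum1 = 199·256 + 13 = 50957 = 0xC70D.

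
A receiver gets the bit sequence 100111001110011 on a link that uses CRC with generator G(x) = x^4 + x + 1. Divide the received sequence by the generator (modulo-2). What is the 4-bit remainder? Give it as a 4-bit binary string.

0000

Modulo-2 division of 100111001110011 by 10011:
  pos 0: 10011 XOR 10011 = 00000
  pos 5: 10011 XOR 10011 = 00000
  pos 10: 10011 XOR 10011 = 00000
Remainder = 0000 (zero — the frame passes the CRC check).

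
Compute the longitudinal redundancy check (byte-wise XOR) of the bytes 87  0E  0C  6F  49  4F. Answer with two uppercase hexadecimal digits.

EC

XOR the bytes together:
  start with 0x87
  0x87 ⊕ 0x0E = 0x89
  0x89 ⊕ 0x0C = 0x85
  0x85 ⊕ 0x6F = 0xEA
  0xEA ⊕ 0x49 = 0xA3
  0xA3 ⊕ 0x4F = 0xEC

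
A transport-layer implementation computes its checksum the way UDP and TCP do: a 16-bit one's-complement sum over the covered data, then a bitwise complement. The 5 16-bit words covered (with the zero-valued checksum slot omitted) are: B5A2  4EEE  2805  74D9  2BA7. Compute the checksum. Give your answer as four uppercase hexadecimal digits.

One's-complement addition (fold any carry out of bit 15 back into bit 0):
  0xB5A2 + 0x4EEE = 0x10490 → wrap carry → 0x0491
  0x0491 + 0x2805 = 0x02C96
  0x2C96 + 0x74D9 = 0x0A16F
  0xA16F + 0x2BA7 = 0x0CD16
One's-complement sum = 0xCD16.
Checksum = ~0xCD16 & 0xFFFF = 0x32E9.

32E9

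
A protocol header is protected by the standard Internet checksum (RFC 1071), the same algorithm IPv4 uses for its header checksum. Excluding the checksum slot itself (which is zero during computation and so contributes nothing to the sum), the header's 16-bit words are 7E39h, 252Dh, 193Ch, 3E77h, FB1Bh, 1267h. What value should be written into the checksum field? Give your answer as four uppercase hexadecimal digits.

One's-complement addition (fold any carry out of bit 15 back into bit 0):
  0x7E39 + 0x252D = 0x0A366
  0xA366 + 0x193C = 0x0BCA2
  0xBCA2 + 0x3E77 = 0x0FB19
  0xFB19 + 0xFB1B = 0x1F634 → wrap carry → 0xF635
  0xF635 + 0x1267 = 0x1089C → wrap carry → 0x089D
One's-complement sum = 0x089D.
Checksum = ~0x089D & 0xFFFF = 0xF762.

F762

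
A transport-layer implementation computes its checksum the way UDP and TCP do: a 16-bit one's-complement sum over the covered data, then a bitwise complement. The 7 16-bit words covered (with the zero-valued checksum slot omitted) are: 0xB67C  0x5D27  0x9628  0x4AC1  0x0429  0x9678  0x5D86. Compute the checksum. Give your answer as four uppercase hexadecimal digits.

One's-complement addition (fold any carry out of bit 15 back into bit 0):
  0xB67C + 0x5D27 = 0x113A3 → wrap carry → 0x13A4
  0x13A4 + 0x9628 = 0x0A9CC
  0xA9CC + 0x4AC1 = 0x0F48D
  0xF48D + 0x0429 = 0x0F8B6
  0xF8B6 + 0x9678 = 0x18F2E → wrap carry → 0x8F2F
  0x8F2F + 0x5D86 = 0x0ECB5
One's-complement sum = 0xECB5.
Checksum = ~0xECB5 & 0xFFFF = 0x134A.

134A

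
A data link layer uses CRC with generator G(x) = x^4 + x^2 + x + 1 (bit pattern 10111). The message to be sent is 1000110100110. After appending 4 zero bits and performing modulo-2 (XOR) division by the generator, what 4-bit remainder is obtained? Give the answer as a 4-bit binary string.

Append 4 zeros: 10001101001100000. Divide by 10111 (XOR where the leading bit is 1):
  pos 0: 10001 XOR 10111 = 00110
  pos 2: 11010 XOR 10111 = 01101
  pos 3: 11011 XOR 10111 = 01100
  pos 4: 11000 XOR 10111 = 01111
  pos 5: 11110 XOR 10111 = 01001
  pos 6: 10011 XOR 10111 = 00100
  pos 8: 10010 XOR 10111 = 00101
  pos 10: 10100 XOR 10111 = 00011
Remainder (last 4 bits) = 1100. This is the CRC / FCS.

1100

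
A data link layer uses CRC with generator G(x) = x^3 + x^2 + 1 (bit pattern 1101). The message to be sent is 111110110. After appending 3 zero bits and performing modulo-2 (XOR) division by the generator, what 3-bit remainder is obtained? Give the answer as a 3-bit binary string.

Append 3 zeros: 111110110000. Divide by 1101 (XOR where the leading bit is 1):
  pos 0: 1111 XOR 1101 = 0010
  pos 2: 1010 XOR 1101 = 0111
  pos 3: 1111 XOR 1101 = 0010
  pos 5: 1010 XOR 1101 = 0111
  pos 6: 1110 XOR 1101 = 0011
  pos 8: 1100 XOR 1101 = 0001
Remainder (last 3 bits) = 001. This is the CRC / FCS.

001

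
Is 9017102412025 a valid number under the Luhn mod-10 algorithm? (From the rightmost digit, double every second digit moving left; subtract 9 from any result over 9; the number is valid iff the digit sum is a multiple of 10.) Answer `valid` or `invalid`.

From the right, keep odd positions and double even positions (subtract 9 from any doubled value over 9):
  doubled (positions 2,4,...): 4 4 8 0 5 0 → sum 21
  kept (positions 1,3,...): 5 0 1 2 1 1 9 → sum 19
Total = 40.
40 mod 10 = 0, so the number is valid.

valid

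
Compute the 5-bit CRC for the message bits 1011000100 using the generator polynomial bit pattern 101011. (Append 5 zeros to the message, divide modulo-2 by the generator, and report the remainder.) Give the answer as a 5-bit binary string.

00101

Append 5 zeros: 101100010000000. Divide by 101011 (XOR where the leading bit is 1):
  pos 0: 101100 XOR 101011 = 000111
  pos 3: 111010 XOR 101011 = 010001
  pos 4: 100010 XOR 101011 = 001001
  pos 6: 100100 XOR 101011 = 001111
  pos 8: 111100 XOR 101011 = 010111
  pos 9: 101110 XOR 101011 = 000101
Remainder (last 5 bits) = 00101. This is the CRC / FCS.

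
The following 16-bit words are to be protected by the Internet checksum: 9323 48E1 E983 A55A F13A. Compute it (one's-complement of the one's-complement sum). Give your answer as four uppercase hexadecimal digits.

A3E1

One's-complement addition (fold any carry out of bit 15 back into bit 0):
  0x9323 + 0x48E1 = 0x0DC04
  0xDC04 + 0xE983 = 0x1C587 → wrap carry → 0xC588
  0xC588 + 0xA55A = 0x16AE2 → wrap carry → 0x6AE3
  0x6AE3 + 0xF13A = 0x15C1D → wrap carry → 0x5C1E
One's-complement sum = 0x5C1E.
Checksum = ~0x5C1E & 0xFFFF = 0xA3E1.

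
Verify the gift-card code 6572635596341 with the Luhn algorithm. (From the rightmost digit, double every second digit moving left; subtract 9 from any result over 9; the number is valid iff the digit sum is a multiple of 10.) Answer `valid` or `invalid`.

From the right, keep odd positions and double even positions (subtract 9 from any doubled value over 9):
  doubled (positions 2,4,...): 8 3 1 6 4 1 → sum 23
  kept (positions 1,3,...): 1 3 9 5 6 7 6 → sum 37
Total = 60.
60 mod 10 = 0, so the number is valid.

valid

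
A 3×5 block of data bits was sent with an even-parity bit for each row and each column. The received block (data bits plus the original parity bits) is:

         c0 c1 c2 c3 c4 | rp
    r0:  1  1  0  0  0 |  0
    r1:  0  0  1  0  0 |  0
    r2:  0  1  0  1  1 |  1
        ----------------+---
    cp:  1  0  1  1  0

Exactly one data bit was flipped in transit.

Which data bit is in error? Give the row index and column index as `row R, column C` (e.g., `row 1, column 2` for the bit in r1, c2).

row 1, column 4

Recompute each row's even parity and compare to rp:
  r0: data parity 0, sent rp 0 → ok
  r1: data parity 1, sent rp 0 → mismatch
  r2: data parity 1, sent rp 1 → ok
Recompute each column's even parity and compare to cp:
  c0: data parity 1, sent cp 1 → ok
  c1: data parity 0, sent cp 0 → ok
  c2: data parity 1, sent cp 1 → ok
  c3: data parity 1, sent cp 1 → ok
  c4: data parity 1, sent cp 0 → mismatch
Exactly one row (r1) and one column (c4) fail → the flipped bit is at their intersection.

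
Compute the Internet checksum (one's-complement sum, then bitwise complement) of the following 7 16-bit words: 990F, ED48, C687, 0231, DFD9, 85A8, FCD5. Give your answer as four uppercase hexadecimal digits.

One's-complement addition (fold any carry out of bit 15 back into bit 0):
  0x990F + 0xED48 = 0x18657 → wrap carry → 0x8658
  0x8658 + 0xC687 = 0x14CDF → wrap carry → 0x4CE0
  0x4CE0 + 0x0231 = 0x04F11
  0x4F11 + 0xDFD9 = 0x12EEA → wrap carry → 0x2EEB
  0x2EEB + 0x85A8 = 0x0B493
  0xB493 + 0xFCD5 = 0x1B168 → wrap carry → 0xB169
One's-complement sum = 0xB169.
Checksum = ~0xB169 & 0xFFFF = 0x4E96.

4E96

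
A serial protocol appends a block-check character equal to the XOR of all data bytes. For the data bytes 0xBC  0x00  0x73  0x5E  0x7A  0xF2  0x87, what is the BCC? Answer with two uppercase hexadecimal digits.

9E

XOR the bytes together:
  start with 0xBC
  0xBC ⊕ 0x00 = 0xBC
  0xBC ⊕ 0x73 = 0xCF
  0xCF ⊕ 0x5E = 0x91
  0x91 ⊕ 0x7A = 0xEB
  0xEB ⊕ 0xF2 = 0x19
  0x19 ⊕ 0x87 = 0x9E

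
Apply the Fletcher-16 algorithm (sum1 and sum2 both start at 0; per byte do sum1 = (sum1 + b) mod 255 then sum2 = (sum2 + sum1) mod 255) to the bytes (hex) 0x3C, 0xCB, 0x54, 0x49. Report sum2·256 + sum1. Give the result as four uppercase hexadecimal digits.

46A5

Running sums (mod 255):
  after byte 0 (0x3C): sum1=60, sum2=60
  after byte 1 (0xCB): sum1=8, sum2=68
  after byte 2 (0x54): sum1=92, sum2=160
  after byte 3 (0x49): sum1=165, sum2=70
Checksum = sum2·256 + sum1 = 70·256 + 165 = 18085 = 0x46A5.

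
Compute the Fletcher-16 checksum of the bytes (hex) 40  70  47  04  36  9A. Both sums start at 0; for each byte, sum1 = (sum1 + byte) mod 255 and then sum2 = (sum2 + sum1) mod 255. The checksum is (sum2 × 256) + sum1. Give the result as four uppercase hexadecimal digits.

E3CC

Running sums (mod 255):
  after byte 0 (40): sum1=64, sum2=64
  after byte 1 (70): sum1=176, sum2=240
  after byte 2 (47): sum1=247, sum2=232
  after byte 3 (04): sum1=251, sum2=228
  after byte 4 (36): sum1=50, sum2=23
  after byte 5 (9A): sum1=204, sum2=227
Checksum = sum2·256 + sum1 = 227·256 + 204 = 58316 = 0xE3CC.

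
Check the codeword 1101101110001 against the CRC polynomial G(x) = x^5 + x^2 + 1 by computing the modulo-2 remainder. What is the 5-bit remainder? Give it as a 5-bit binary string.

00000

Modulo-2 division of 1101101110001 by 100101:
  pos 0: 110110 XOR 100101 = 010011
  pos 1: 100111 XOR 100101 = 000010
  pos 5: 101100 XOR 100101 = 001001
  pos 7: 100101 XOR 100101 = 000000
Remainder = 00000 (zero — the frame passes the CRC check).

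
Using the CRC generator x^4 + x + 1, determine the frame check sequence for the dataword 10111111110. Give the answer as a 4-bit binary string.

0001

Append 4 zeros: 101111111100000. Divide by 10011 (XOR where the leading bit is 1):
  pos 0: 10111 XOR 10011 = 00100
  pos 2: 10011 XOR 10011 = 00000
  pos 7: 11100 XOR 10011 = 01111
  pos 8: 11110 XOR 10011 = 01101
  pos 9: 11010 XOR 10011 = 01001
  pos 10: 10010 XOR 10011 = 00001
Remainder (last 4 bits) = 0001. This is the CRC / FCS.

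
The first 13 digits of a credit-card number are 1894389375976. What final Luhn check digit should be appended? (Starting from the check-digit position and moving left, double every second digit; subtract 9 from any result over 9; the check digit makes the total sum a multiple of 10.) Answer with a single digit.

Partial digits right→left: 6 7 9 5 7 3 9 8 3 4 9 8 1
Double every second digit counting from the check-digit position (so the 1st, 3rd, 5th, ... of the partial from the right).
  doubled (with −9 where >9): 3 9 5 9 6 9 2 → sum 43
  kept as-is: 7 5 3 8 4 8 → sum 35
Total = 43 + 35 = 78.
Check digit = (10 − (78 mod 10)) mod 10 = 2.

2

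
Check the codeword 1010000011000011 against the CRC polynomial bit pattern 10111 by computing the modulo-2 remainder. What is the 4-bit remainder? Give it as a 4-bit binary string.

Modulo-2 division of 1010000011000011 by 10111:
  pos 0: 10100 XOR 10111 = 00011
  pos 3: 11000 XOR 10111 = 01111
  pos 4: 11111 XOR 10111 = 01000
  pos 5: 10001 XOR 10111 = 00110
  pos 7: 11000 XOR 10111 = 01111
  pos 8: 11110 XOR 10111 = 01001
  pos 9: 10010 XOR 10111 = 00101
  pos 11: 10111 XOR 10111 = 00000
Remainder = 0000 (zero — the frame passes the CRC check).

0000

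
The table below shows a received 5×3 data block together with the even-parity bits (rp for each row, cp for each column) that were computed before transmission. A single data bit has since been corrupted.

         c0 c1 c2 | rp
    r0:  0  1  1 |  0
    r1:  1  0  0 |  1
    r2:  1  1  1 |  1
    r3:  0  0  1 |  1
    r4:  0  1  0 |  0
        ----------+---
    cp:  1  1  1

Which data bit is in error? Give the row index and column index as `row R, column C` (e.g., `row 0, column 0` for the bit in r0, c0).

Recompute each row's even parity and compare to rp:
  r0: data parity 0, sent rp 0 → ok
  r1: data parity 1, sent rp 1 → ok
  r2: data parity 1, sent rp 1 → ok
  r3: data parity 1, sent rp 1 → ok
  r4: data parity 1, sent rp 0 → mismatch
Recompute each column's even parity and compare to cp:
  c0: data parity 0, sent cp 1 → mismatch
  c1: data parity 1, sent cp 1 → ok
  c2: data parity 1, sent cp 1 → ok
Exactly one row (r4) and one column (c0) fail → the flipped bit is at their intersection.

row 4, column 0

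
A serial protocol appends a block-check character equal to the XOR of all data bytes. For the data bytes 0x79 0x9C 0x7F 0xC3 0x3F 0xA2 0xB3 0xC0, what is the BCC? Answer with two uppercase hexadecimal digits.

B7

XOR the bytes together:
  start with 0x79
  0x79 ⊕ 0x9C = 0xE5
  0xE5 ⊕ 0x7F = 0x9A
  0x9A ⊕ 0xC3 = 0x59
  0x59 ⊕ 0x3F = 0x66
  0x66 ⊕ 0xA2 = 0xC4
  0xC4 ⊕ 0xB3 = 0x77
  0x77 ⊕ 0xC0 = 0xB7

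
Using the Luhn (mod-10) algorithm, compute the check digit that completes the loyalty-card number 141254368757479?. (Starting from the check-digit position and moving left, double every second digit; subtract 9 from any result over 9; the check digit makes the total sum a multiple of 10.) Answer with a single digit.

Partial digits right→left: 9 7 4 7 5 7 8 6 3 4 5 2 1 4 1
Double every second digit counting from the check-digit position (so the 1st, 3rd, 5th, ... of the partial from the right).
  doubled (with −9 where >9): 9 8 1 7 6 1 2 2 → sum 36
  kept as-is: 7 7 7 6 4 2 4 → sum 37
Total = 36 + 37 = 73.
Check digit = (10 − (73 mod 10)) mod 10 = 7.

7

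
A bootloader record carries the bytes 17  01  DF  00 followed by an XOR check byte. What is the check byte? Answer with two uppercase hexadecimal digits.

XOR the bytes together:
  start with 0x17
  0x17 ⊕ 0x01 = 0x16
  0x16 ⊕ 0xDF = 0xC9
  0xC9 ⊕ 0x00 = 0xC9

C9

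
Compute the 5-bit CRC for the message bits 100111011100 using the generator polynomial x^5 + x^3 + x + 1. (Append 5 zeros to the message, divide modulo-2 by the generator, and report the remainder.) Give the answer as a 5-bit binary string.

11111

Append 5 zeros: 10011101110000000. Divide by 101011 (XOR where the leading bit is 1):
  pos 0: 100111 XOR 101011 = 001100
  pos 2: 110001 XOR 101011 = 011010
  pos 3: 110101 XOR 101011 = 011110
  pos 4: 111101 XOR 101011 = 010110
  pos 5: 101100 XOR 101011 = 000111
  pos 8: 111000 XOR 101011 = 010011
  pos 9: 100110 XOR 101011 = 001101
  pos 11: 110100 XOR 101011 = 011111
Remainder (last 5 bits) = 11111. This is the CRC / FCS.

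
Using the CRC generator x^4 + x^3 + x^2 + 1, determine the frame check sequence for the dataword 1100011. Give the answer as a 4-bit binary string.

Append 4 zeros: 11000110000. Divide by 11101 (XOR where the leading bit is 1):
  pos 0: 11000 XOR 11101 = 00101
  pos 2: 10111 XOR 11101 = 01010
  pos 3: 10100 XOR 11101 = 01001
  pos 4: 10010 XOR 11101 = 01111
  pos 5: 11110 XOR 11101 = 00011
Remainder (last 4 bits) = 0110. This is the CRC / FCS.

0110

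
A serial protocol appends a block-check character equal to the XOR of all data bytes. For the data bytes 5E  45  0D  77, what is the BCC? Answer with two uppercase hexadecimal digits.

61

XOR the bytes together:
  start with 0x5E
  0x5E ⊕ 0x45 = 0x1B
  0x1B ⊕ 0x0D = 0x16
  0x16 ⊕ 0x77 = 0x61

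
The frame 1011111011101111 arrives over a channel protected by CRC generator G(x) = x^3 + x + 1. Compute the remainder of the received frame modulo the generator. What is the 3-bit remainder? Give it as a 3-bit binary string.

110

Modulo-2 division of 1011111011101111 by 1011:
  pos 0: 1011 XOR 1011 = 0000
  pos 4: 1110 XOR 1011 = 0101
  pos 5: 1011 XOR 1011 = 0000
  pos 9: 1101 XOR 1011 = 0110
  pos 10: 1101 XOR 1011 = 0110
  pos 11: 1101 XOR 1011 = 0110
  pos 12: 1101 XOR 1011 = 0110
Remainder = 110 (nonzero — an error is detected).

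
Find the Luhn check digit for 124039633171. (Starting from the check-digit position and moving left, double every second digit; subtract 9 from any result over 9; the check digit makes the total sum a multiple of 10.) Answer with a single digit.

Partial digits right→left: 1 7 1 3 3 6 9 3 0 4 2 1
Double every second digit counting from the check-digit position (so the 1st, 3rd, 5th, ... of the partial from the right).
  doubled (with −9 where >9): 2 2 6 9 0 4 → sum 23
  kept as-is: 7 3 6 3 4 1 → sum 24
Total = 23 + 24 = 47.
Check digit = (10 − (47 mod 10)) mod 10 = 3.

3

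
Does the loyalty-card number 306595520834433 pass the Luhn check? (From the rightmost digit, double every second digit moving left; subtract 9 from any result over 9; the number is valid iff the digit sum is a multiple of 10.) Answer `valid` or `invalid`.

From the right, keep odd positions and double even positions (subtract 9 from any doubled value over 9):
  doubled (positions 2,4,...): 6 8 7 4 1 1 0 → sum 27
  kept (positions 1,3,...): 3 4 3 0 5 9 6 3 → sum 33
Total = 60.
60 mod 10 = 0, so the number is valid.

valid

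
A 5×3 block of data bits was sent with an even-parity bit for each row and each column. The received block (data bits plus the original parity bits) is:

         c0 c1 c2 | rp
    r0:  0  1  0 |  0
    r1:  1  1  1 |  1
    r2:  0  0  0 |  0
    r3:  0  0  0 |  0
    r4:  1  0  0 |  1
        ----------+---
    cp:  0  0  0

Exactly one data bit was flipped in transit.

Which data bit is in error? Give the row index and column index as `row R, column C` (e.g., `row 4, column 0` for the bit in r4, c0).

row 0, column 2

Recompute each row's even parity and compare to rp:
  r0: data parity 1, sent rp 0 → mismatch
  r1: data parity 1, sent rp 1 → ok
  r2: data parity 0, sent rp 0 → ok
  r3: data parity 0, sent rp 0 → ok
  r4: data parity 1, sent rp 1 → ok
Recompute each column's even parity and compare to cp:
  c0: data parity 0, sent cp 0 → ok
  c1: data parity 0, sent cp 0 → ok
  c2: data parity 1, sent cp 0 → mismatch
Exactly one row (r0) and one column (c2) fail → the flipped bit is at their intersection.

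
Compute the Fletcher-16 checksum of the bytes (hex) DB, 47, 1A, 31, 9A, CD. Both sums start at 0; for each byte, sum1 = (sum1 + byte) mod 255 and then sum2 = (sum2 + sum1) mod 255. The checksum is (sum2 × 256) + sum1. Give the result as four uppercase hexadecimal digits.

Running sums (mod 255):
  after byte 0 (DB): sum1=219, sum2=219
  after byte 1 (47): sum1=35, sum2=254
  after byte 2 (1A): sum1=61, sum2=60
  after byte 3 (31): sum1=110, sum2=170
  after byte 4 (9A): sum1=9, sum2=179
  after byte 5 (CD): sum1=214, sum2=138
Checksum = sum2·256 + sum1 = 138·256 + 214 = 35542 = 0x8AD6.

8AD6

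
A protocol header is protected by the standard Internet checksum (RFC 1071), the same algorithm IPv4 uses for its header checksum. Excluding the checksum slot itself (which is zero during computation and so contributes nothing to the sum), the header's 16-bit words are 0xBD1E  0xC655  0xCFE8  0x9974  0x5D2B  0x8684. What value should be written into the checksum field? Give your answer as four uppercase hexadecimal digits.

2F7E

One's-complement addition (fold any carry out of bit 15 back into bit 0):
  0xBD1E + 0xC655 = 0x18373 → wrap carry → 0x8374
  0x8374 + 0xCFE8 = 0x1535C → wrap carry → 0x535D
  0x535D + 0x9974 = 0x0ECD1
  0xECD1 + 0x5D2B = 0x149FC → wrap carry → 0x49FD
  0x49FD + 0x8684 = 0x0D081
One's-complement sum = 0xD081.
Checksum = ~0xD081 & 0xFFFF = 0x2F7E.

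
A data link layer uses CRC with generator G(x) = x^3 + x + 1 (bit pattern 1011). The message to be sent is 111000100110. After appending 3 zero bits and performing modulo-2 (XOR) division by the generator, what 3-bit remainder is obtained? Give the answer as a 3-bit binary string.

000

Append 3 zeros: 111000100110000. Divide by 1011 (XOR where the leading bit is 1):
  pos 0: 1110 XOR 1011 = 0101
  pos 1: 1010 XOR 1011 = 0001
  pos 4: 1010 XOR 1011 = 0001
  pos 7: 1011 XOR 1011 = 0000
Remainder (last 3 bits) = 000. This is the CRC / FCS.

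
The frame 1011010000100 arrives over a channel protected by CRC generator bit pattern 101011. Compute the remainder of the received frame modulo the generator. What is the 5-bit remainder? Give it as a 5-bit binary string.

Modulo-2 division of 1011010000100 by 101011:
  pos 0: 101101 XOR 101011 = 000110
  pos 3: 110000 XOR 101011 = 011011
  pos 4: 110110 XOR 101011 = 011101
  pos 5: 111011 XOR 101011 = 010000
  pos 6: 100000 XOR 101011 = 001011
Remainder = 10110 (nonzero — an error is detected).

10110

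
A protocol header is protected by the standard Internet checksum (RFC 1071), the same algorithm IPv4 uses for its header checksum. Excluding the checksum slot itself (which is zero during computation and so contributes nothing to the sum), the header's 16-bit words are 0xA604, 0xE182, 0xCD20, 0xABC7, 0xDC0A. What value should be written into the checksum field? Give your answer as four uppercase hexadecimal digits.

One's-complement addition (fold any carry out of bit 15 back into bit 0):
  0xA604 + 0xE182 = 0x18786 → wrap carry → 0x8787
  0x8787 + 0xCD20 = 0x154A7 → wrap carry → 0x54A8
  0x54A8 + 0xABC7 = 0x1006F → wrap carry → 0x0070
  0x0070 + 0xDC0A = 0x0DC7A
One's-complement sum = 0xDC7A.
Checksum = ~0xDC7A & 0xFFFF = 0x2385.

2385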